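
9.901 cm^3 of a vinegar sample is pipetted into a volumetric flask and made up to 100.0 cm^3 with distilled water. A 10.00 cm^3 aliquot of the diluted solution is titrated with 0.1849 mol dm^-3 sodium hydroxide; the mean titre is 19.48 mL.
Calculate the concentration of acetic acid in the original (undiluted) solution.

3.638 mol/L

CH3COOH + NaOH → CH3COONa + H2O
n(NaOH) = 0.01948 × 0.1849 = 3.602 × 10^-3 mol
n(CH3COOH) in the aliquot = 3.602 × 10^-3 mol (1:1 ratio)
[CH3COOH]_dilute = 3.602 × 10^-3 / 0.01000 = 0.3602 mol/L
Dilution factor = 100.0 / 9.901 = 10.10
[CH3COOH]_stock = 0.3602 × 10.10 = 3.638 mol/L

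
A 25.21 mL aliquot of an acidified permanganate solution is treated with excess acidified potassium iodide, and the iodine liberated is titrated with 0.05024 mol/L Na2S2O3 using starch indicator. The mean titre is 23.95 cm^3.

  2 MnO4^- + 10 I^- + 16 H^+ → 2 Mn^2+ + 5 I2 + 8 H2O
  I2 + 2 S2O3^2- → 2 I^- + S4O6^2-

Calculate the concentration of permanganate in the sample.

0.009546 mol/L

n(S2O3^2-) = 0.02395 × 0.05024 = 1.203 × 10^-3 mol
n(I2) = n(S2O3^2-)/2 = 6.016 × 10^-4 mol
From the 2:5 ratio, n(MnO4^-) in the aliquot = 2/5 × 6.016 × 10^-4 = 2.406 × 10^-4 mol
[MnO4^-] = 2.406 × 10^-4 / 0.02521 = 0.009546 mol/L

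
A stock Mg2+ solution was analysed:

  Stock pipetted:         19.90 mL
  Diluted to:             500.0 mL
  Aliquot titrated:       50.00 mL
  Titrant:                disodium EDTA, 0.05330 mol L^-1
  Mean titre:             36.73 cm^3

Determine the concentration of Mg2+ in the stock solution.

0.9838 mol/L

Mg^2+ + EDTA^4- → [Mg(EDTA)]^2-
n(EDTA) = 0.03673 × 0.05330 = 1.958 × 10^-3 mol
n(Mg2+) in the aliquot = 1.958 × 10^-3 mol (1:1 ratio)
[Mg2+]_dilute = 1.958 × 10^-3 / 0.05000 = 0.03915 mol/L
Dilution factor = 500.0 / 19.90 = 25.13
[Mg2+]_stock = 0.03915 × 25.13 = 0.9838 mol/L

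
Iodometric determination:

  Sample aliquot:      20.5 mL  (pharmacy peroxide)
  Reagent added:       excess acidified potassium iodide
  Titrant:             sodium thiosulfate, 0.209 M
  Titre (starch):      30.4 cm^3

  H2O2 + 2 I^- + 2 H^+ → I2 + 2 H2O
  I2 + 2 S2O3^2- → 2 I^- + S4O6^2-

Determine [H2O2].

n(S2O3^2-) = 0.0304 × 0.209 = 6.35 × 10^-3 mol
n(I2) = n(S2O3^2-)/2 = 3.18 × 10^-3 mol
n(H2O2) in the aliquot = 3.18 × 10^-3 mol (1:1 ratio)
[H2O2] = 3.18 × 10^-3 / 0.0205 = 0.155 mol/L

0.155 M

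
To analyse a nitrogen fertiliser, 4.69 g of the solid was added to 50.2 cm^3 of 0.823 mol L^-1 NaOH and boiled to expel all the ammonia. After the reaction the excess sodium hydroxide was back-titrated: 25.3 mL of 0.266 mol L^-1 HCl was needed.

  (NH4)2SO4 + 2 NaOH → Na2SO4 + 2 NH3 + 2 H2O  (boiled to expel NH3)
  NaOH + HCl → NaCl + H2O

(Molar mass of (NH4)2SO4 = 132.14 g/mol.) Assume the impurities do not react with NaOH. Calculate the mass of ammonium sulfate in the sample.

n(NaOH) added = 0.0502 × 0.823 = 0.0413 mol
n(HCl) used in back-titration = 0.0253 × 0.266 = 6.73 × 10^-3 mol
n(NaOH) left over = 6.73 × 10^-3 mol (1:1 ratio)
n(NaOH) consumed by analyte = 0.0413 − 6.73 × 10^-3 = 0.0346 mol
From the 1:2 ratio, n((NH4)2SO4) = 1/2 × 0.0346 = 0.0173 mol
mass of (NH4)2SO4 = 0.0173 × 132.14 = 2.29 g

2.29 g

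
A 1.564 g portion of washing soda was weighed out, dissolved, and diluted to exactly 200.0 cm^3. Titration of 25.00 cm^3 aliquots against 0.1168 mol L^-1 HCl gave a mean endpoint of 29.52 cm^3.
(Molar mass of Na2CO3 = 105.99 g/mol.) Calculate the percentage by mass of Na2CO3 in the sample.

Na2CO3 + 2 HCl → 2 NaCl + H2O + CO2
n(HCl) per titration = 0.02952 × 0.1168 = 3.448 × 10^-3 mol
From the 1:2 ratio, n(Na2CO3) in each aliquot = 1/2 × 3.448 × 10^-3 = 1.724 × 10^-3 mol
n(Na2CO3) in the whole flask = 1.724 × 10^-3 × 200.0/25.00 = 0.01379 mol
mass of Na2CO3 = 0.01379 × 105.99 = 1.462 g
% Na2CO3 = 1.462 / 1.564 × 100 = 93.46 %

93.46 %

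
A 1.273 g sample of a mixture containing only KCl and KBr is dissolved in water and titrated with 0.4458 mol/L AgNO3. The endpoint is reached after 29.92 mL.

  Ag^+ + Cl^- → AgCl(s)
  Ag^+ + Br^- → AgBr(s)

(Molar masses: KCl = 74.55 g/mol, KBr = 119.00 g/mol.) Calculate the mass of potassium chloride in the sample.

n(AgNO3) = 0.02992 × 0.4458 = 0.01334 mol
Let x = n(KCl), y = n(KBr).
Titrant: 1x + 1y = 0.01334;  mass: 74.55x + 119.00y = 1.273
Solving, x = 7.070 × 10^-3 mol, y = 6.268 × 10^-3 mol
mass of KCl = 7.070 × 10^-3 × 74.55 = 0.5271 g

0.5271 g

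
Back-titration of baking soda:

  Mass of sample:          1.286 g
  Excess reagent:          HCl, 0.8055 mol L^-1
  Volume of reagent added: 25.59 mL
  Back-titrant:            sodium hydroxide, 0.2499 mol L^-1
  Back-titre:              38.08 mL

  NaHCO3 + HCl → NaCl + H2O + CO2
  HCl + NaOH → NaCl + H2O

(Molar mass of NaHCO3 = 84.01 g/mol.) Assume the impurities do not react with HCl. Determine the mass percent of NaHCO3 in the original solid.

72.49 %

n(HCl) added = 0.02559 × 0.8055 = 0.02061 mol
n(NaOH) used in back-titration = 0.03808 × 0.2499 = 9.516 × 10^-3 mol
n(HCl) left over = 9.516 × 10^-3 mol (1:1 ratio)
n(HCl) consumed by analyte = 0.02061 − 9.516 × 10^-3 = 0.01110 mol
n(NaHCO3) = 0.01110 mol (1:1 ratio)
mass of NaHCO3 = 0.01110 × 84.01 = 0.9322 g
% NaHCO3 = 0.9322 / 1.286 × 100 = 72.49 %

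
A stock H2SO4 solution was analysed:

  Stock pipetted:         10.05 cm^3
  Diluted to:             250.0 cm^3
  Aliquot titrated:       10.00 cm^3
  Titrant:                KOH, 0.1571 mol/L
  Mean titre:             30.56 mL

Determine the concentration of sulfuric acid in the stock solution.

H2SO4 + 2 KOH → K2SO4 + 2 H2O
n(KOH) = 0.03056 × 0.1571 = 4.801 × 10^-3 mol
From the 1:2 ratio, n(H2SO4) in the aliquot = 1/2 × 4.801 × 10^-3 = 2.400 × 10^-3 mol
[H2SO4]_dilute = 2.400 × 10^-3 / 0.01000 = 0.2400 mol/L
Dilution factor = 250.0 / 10.05 = 24.88
[H2SO4]_stock = 0.2400 × 24.88 = 5.971 mol/L

5.971 mol/L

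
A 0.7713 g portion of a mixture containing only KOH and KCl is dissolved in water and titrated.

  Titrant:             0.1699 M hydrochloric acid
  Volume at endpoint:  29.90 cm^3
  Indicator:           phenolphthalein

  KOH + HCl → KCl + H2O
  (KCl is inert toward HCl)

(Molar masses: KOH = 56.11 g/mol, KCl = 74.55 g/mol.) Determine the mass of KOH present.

0.2850 g

n(HCl) = 0.02990 × 0.1699 = 5.080 × 10^-3 mol
Let x = n(KOH), y = n(KCl).
Titrant: 1x = 5.080 × 10^-3;  mass: 56.11x + 74.55y = 0.7713
Solving, x = 5.080 × 10^-3 mol, y = 6.523 × 10^-3 mol
mass of KOH = 5.080 × 10^-3 × 56.11 = 0.2850 g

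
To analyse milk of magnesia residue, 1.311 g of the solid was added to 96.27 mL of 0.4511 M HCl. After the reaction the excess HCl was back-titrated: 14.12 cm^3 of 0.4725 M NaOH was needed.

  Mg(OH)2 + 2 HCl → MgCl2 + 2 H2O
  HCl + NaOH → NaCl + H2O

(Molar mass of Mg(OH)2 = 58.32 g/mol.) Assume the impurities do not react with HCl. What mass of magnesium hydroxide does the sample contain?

1.072 g

n(HCl) added = 0.09627 × 0.4511 = 0.04343 mol
n(NaOH) used in back-titration = 0.01412 × 0.4725 = 6.672 × 10^-3 mol
n(HCl) left over = 6.672 × 10^-3 mol (1:1 ratio)
n(HCl) consumed by analyte = 0.04343 − 6.672 × 10^-3 = 0.03676 mol
From the 1:2 ratio, n(Mg(OH)2) = 1/2 × 0.03676 = 0.01838 mol
mass of Mg(OH)2 = 0.01838 × 58.32 = 1.072 g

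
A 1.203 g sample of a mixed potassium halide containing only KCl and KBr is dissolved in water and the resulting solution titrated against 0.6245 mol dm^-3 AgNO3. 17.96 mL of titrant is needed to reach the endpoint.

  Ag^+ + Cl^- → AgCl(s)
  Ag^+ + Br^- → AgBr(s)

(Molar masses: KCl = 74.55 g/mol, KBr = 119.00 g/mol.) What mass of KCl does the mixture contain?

0.2209 g

n(AgNO3) = 0.01796 × 0.6245 = 0.01122 mol
Let x = n(KCl), y = n(KBr).
Titrant: 1x + 1y = 0.01122;  mass: 74.55x + 119.00y = 1.203
Solving, x = 2.963 × 10^-3 mol, y = 8.253 × 10^-3 mol
mass of KCl = 2.963 × 10^-3 × 74.55 = 0.2209 g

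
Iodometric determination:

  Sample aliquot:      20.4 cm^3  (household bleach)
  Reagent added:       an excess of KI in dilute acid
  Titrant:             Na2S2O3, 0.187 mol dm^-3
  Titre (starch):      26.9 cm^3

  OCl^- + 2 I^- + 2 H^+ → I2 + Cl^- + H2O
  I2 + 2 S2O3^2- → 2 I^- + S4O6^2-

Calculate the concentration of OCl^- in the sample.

n(S2O3^2-) = 0.0269 × 0.187 = 5.03 × 10^-3 mol
n(I2) = n(S2O3^2-)/2 = 2.52 × 10^-3 mol
n(OCl^-) in the aliquot = 2.52 × 10^-3 mol (1:1 ratio)
[OCl^-] = 2.52 × 10^-3 / 0.0204 = 0.123 mol/L

0.123 mol/L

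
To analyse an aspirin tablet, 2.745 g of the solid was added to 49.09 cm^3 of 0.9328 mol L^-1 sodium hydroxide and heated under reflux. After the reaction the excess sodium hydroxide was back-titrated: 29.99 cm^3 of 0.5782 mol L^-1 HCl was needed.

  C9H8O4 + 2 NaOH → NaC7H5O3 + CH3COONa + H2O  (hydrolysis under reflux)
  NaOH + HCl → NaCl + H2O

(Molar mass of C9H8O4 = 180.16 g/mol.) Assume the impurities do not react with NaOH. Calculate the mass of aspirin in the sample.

2.563 g

n(NaOH) added = 0.04909 × 0.9328 = 0.04579 mol
n(HCl) used in back-titration = 0.02999 × 0.5782 = 0.01734 mol
n(NaOH) left over = 0.01734 mol (1:1 ratio)
n(NaOH) consumed by analyte = 0.04579 − 0.01734 = 0.02845 mol
From the 1:2 ratio, n(C9H8O4) = 1/2 × 0.02845 = 0.01423 mol
mass of C9H8O4 = 0.01423 × 180.16 = 2.563 g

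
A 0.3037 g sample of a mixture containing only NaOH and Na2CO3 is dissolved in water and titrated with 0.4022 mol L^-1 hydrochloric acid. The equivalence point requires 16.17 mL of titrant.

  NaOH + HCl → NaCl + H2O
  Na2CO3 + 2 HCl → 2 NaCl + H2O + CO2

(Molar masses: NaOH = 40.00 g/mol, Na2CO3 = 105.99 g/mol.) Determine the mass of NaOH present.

0.1261 g

n(HCl) = 0.01617 × 0.4022 = 6.504 × 10^-3 mol
Let x = n(NaOH), y = n(Na2CO3).
Titrant: 1x + 2y = 6.504 × 10^-3;  mass: 40.00x + 105.99y = 0.3037
Solving, x = 3.152 × 10^-3 mol, y = 1.676 × 10^-3 mol
mass of NaOH = 3.152 × 10^-3 × 40.00 = 0.1261 g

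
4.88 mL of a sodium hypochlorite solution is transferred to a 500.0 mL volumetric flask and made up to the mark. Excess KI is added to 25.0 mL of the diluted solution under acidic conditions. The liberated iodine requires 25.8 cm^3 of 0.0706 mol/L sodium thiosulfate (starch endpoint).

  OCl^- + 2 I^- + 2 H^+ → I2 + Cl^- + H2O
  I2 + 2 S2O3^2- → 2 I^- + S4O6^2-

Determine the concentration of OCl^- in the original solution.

n(S2O3^2-) = 0.0258 × 0.0706 = 1.82 × 10^-3 mol
n(I2) = n(S2O3^2-)/2 = 9.11 × 10^-4 mol
n(OCl^-) in the aliquot = 9.11 × 10^-4 mol (1:1 ratio)
[OCl^-]_dilute = 9.11 × 10^-4 / 0.0250 = 0.0364 mol/L
[OCl^-]_original = 0.0364 × 500.0/4.88 = 3.73 mol/L

3.73 mol/L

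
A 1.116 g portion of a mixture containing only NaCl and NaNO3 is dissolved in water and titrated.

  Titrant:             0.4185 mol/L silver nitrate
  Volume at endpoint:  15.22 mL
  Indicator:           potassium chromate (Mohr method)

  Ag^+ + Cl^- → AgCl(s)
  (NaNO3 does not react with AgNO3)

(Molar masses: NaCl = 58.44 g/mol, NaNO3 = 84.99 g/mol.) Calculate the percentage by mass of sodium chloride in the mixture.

33.35 %

n(AgNO3) = 0.01522 × 0.4185 = 6.370 × 10^-3 mol
Let x = n(NaCl), y = n(NaNO3).
Titrant: 1x = 6.370 × 10^-3;  mass: 58.44x + 84.99y = 1.116
Solving, x = 6.370 × 10^-3 mol, y = 8.751 × 10^-3 mol
mass of NaCl = 6.370 × 10^-3 × 58.44 = 0.3722 g
% NaCl = 0.3722 / 1.116 × 100 = 33.35 %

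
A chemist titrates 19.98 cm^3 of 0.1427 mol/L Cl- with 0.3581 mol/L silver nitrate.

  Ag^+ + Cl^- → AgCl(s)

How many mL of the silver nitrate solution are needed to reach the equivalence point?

7.962 mL

n(Cl-) = 0.01998 L × 0.1427 mol/L = 2.851 × 10^-3 mol
n(AgNO3) = 2.851 × 10^-3 mol (1:1 stoichiometry)
V(AgNO3) = 2.851 × 10^-3 mol / 0.3581 mol/L = 0.007962 L = 7.962 mL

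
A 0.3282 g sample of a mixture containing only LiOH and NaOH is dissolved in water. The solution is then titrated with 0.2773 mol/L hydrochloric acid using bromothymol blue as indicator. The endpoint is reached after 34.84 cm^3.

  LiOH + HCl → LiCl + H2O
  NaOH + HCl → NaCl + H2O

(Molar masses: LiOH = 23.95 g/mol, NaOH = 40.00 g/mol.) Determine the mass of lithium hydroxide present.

n(HCl) = 0.03484 × 0.2773 = 9.661 × 10^-3 mol
Let x = n(LiOH), y = n(NaOH).
Titrant: 1x + 1y = 9.661 × 10^-3;  mass: 23.95x + 40.00y = 0.3282
Solving, x = 3.629 × 10^-3 mol, y = 6.032 × 10^-3 mol
mass of LiOH = 3.629 × 10^-3 × 23.95 = 0.08691 g

0.08691 g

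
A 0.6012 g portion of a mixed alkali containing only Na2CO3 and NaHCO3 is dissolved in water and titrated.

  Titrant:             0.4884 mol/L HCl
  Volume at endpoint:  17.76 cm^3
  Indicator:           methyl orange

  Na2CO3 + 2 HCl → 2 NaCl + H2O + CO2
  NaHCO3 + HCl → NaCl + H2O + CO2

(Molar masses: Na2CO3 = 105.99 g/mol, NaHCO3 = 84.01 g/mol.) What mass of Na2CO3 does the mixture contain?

n(HCl) = 0.01776 × 0.4884 = 8.674 × 10^-3 mol
Let x = n(Na2CO3), y = n(NaHCO3).
Titrant: 2x + 1y = 8.674 × 10^-3;  mass: 105.99x + 84.01y = 0.6012
Solving, x = 2.055 × 10^-3 mol, y = 4.563 × 10^-3 mol
mass of Na2CO3 = 2.055 × 10^-3 × 105.99 = 0.2179 g

0.2179 g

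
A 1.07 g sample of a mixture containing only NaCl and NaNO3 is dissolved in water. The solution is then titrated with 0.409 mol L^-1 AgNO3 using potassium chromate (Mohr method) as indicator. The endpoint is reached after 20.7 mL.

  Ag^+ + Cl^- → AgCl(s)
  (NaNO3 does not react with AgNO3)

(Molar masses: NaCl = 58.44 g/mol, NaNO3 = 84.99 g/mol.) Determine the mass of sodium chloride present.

0.495 g

n(AgNO3) = 0.0207 × 0.409 = 8.47 × 10^-3 mol
Let x = n(NaCl), y = n(NaNO3).
Titrant: 1x = 8.47 × 10^-3;  mass: 58.44x + 84.99y = 1.07
Solving, x = 8.47 × 10^-3 mol, y = 6.77 × 10^-3 mol
mass of NaCl = 8.47 × 10^-3 × 58.44 = 0.495 g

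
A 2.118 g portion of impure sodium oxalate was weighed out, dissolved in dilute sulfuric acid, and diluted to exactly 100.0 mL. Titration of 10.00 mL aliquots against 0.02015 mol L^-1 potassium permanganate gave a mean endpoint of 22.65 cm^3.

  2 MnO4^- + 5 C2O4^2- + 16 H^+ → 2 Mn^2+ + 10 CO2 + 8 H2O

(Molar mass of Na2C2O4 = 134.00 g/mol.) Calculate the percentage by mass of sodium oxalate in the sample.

n(KMnO4) per titration = 0.02265 × 0.02015 = 4.564 × 10^-4 mol
From the 5:2 ratio, n(Na2C2O4) in each aliquot = 5/2 × 4.564 × 10^-4 = 1.141 × 10^-3 mol
n(Na2C2O4) in the whole flask = 1.141 × 10^-3 × 100.0/10.00 = 0.01141 mol
mass of Na2C2O4 = 0.01141 × 134.00 = 1.529 g
% Na2C2O4 = 1.529 / 2.118 × 100 = 72.19 %

72.19 %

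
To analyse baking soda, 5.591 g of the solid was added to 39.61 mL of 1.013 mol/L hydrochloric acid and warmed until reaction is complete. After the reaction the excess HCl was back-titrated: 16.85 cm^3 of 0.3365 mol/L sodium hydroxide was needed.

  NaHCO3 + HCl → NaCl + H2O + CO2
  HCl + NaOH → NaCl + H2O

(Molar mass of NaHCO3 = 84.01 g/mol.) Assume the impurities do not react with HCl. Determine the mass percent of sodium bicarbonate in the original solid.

n(HCl) added = 0.03961 × 1.013 = 0.04012 mol
n(NaOH) used in back-titration = 0.01685 × 0.3365 = 5.670 × 10^-3 mol
n(HCl) left over = 5.670 × 10^-3 mol (1:1 ratio)
n(HCl) consumed by analyte = 0.04012 − 5.670 × 10^-3 = 0.03445 mol
n(NaHCO3) = 0.03445 mol (1:1 ratio)
mass of NaHCO3 = 0.03445 × 84.01 = 2.895 g
% NaHCO3 = 2.895 / 5.591 × 100 = 51.77 %

51.77 %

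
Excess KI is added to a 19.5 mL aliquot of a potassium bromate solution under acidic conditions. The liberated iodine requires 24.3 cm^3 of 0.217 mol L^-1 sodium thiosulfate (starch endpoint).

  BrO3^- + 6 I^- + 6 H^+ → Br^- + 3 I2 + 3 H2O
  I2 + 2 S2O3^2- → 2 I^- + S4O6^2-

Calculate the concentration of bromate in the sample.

0.0451 mol/L

n(S2O3^2-) = 0.0243 × 0.217 = 5.27 × 10^-3 mol
n(I2) = n(S2O3^2-)/2 = 2.64 × 10^-3 mol
From the 1:3 ratio, n(BrO3^-) in the aliquot = 1/3 × 2.64 × 10^-3 = 8.79 × 10^-4 mol
[BrO3^-] = 8.79 × 10^-4 / 0.0195 = 0.0451 mol/L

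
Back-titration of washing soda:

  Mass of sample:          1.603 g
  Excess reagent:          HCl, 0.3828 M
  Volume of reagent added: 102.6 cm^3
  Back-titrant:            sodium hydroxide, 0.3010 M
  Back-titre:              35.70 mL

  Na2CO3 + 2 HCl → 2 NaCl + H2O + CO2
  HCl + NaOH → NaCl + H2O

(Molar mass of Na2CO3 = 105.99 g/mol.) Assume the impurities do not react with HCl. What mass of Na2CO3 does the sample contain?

n(HCl) added = 0.1026 × 0.3828 = 0.03928 mol
n(NaOH) used in back-titration = 0.03570 × 0.3010 = 0.01075 mol
n(HCl) left over = 0.01075 mol (1:1 ratio)
n(HCl) consumed by analyte = 0.03928 − 0.01075 = 0.02853 mol
From the 1:2 ratio, n(Na2CO3) = 1/2 × 0.02853 = 0.01426 mol
mass of Na2CO3 = 0.01426 × 105.99 = 1.512 g

1.512 g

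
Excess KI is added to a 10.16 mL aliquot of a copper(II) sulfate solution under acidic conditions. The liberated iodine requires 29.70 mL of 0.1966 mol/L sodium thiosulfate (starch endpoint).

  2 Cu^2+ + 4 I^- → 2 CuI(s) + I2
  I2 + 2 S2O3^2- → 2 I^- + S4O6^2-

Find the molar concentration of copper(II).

n(S2O3^2-) = 0.02970 × 0.1966 = 5.839 × 10^-3 mol
n(I2) = n(S2O3^2-)/2 = 2.920 × 10^-3 mol
From the 2:1 ratio, n(Cu2+) in the aliquot = 2/1 × 2.920 × 10^-3 = 5.839 × 10^-3 mol
[Cu2+] = 5.839 × 10^-3 / 0.01016 = 0.5747 mol/L

0.5747 mol/L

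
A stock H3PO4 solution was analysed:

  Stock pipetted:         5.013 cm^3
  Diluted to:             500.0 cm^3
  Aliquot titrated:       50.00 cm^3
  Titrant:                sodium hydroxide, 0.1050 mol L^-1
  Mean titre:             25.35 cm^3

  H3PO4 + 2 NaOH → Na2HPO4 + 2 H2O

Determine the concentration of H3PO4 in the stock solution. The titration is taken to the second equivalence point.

n(NaOH) = 0.02535 × 0.1050 = 2.662 × 10^-3 mol
From the 1:2 ratio, n(H3PO4) in the aliquot = 1/2 × 2.662 × 10^-3 = 1.331 × 10^-3 mol
[H3PO4]_dilute = 1.331 × 10^-3 / 0.05000 = 0.02662 mol/L
Dilution factor = 500.0 / 5.013 = 99.74
[H3PO4]_stock = 0.02662 × 99.74 = 2.655 mol/L

2.655 mol/L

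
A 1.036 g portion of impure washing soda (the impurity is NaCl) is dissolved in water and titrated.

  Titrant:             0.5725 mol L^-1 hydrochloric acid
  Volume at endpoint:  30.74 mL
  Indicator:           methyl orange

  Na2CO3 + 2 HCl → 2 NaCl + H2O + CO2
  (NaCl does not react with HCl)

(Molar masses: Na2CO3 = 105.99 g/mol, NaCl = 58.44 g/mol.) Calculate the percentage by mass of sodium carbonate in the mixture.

n(HCl) = 0.03074 × 0.5725 = 0.01760 mol
Let x = n(Na2CO3), y = n(NaCl).
Titrant: 2x = 0.01760;  mass: 105.99x + 58.44y = 1.036
Solving, x = 8.799 × 10^-3 mol, y = 1.769 × 10^-3 mol
mass of Na2CO3 = 8.799 × 10^-3 × 105.99 = 0.9326 g
% Na2CO3 = 0.9326 / 1.036 × 100 = 90.02 %

90.02 %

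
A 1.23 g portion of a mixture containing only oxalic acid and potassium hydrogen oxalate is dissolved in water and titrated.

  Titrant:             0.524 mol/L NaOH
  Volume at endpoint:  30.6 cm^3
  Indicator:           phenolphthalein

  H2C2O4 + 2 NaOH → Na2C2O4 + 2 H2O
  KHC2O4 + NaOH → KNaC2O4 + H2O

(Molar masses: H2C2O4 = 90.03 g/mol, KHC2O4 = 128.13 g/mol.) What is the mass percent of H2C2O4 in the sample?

n(NaOH) = 0.0306 × 0.524 = 0.0160 mol
Let x = n(H2C2O4), y = n(KHC2O4).
Titrant: 2x + 1y = 0.0160;  mass: 90.03x + 128.13y = 1.23
Solving, x = 4.96 × 10^-3 mol, y = 6.11 × 10^-3 mol
mass of H2C2O4 = 4.96 × 10^-3 × 90.03 = 0.447 g
% H2C2O4 = 0.447 / 1.23 × 100 = 36.3 %

36.3 %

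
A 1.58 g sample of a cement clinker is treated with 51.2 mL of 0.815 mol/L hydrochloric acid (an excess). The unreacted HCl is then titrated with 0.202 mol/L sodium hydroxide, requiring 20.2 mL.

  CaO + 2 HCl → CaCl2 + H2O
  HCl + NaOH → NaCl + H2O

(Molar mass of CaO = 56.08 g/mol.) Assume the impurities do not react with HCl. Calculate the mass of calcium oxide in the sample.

n(HCl) added = 0.0512 × 0.815 = 0.0417 mol
n(NaOH) used in back-titration = 0.0202 × 0.202 = 4.08 × 10^-3 mol
n(HCl) left over = 4.08 × 10^-3 mol (1:1 ratio)
n(HCl) consumed by analyte = 0.0417 − 4.08 × 10^-3 = 0.0376 mol
From the 1:2 ratio, n(CaO) = 1/2 × 0.0376 = 0.0188 mol
mass of CaO = 0.0188 × 56.08 = 1.06 g

1.06 g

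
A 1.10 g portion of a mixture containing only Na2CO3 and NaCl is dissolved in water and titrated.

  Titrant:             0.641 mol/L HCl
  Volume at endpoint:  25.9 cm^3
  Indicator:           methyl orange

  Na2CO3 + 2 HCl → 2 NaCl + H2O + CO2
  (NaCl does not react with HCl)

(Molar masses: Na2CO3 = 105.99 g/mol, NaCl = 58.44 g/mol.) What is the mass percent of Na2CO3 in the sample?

n(HCl) = 0.0259 × 0.641 = 0.0166 mol
Let x = n(Na2CO3), y = n(NaCl).
Titrant: 2x = 0.0166;  mass: 105.99x + 58.44y = 1.10
Solving, x = 8.30 × 10^-3 mol, y = 3.77 × 10^-3 mol
mass of Na2CO3 = 8.30 × 10^-3 × 105.99 = 0.880 g
% Na2CO3 = 0.880 / 1.10 × 100 = 80.0 %

80.0 %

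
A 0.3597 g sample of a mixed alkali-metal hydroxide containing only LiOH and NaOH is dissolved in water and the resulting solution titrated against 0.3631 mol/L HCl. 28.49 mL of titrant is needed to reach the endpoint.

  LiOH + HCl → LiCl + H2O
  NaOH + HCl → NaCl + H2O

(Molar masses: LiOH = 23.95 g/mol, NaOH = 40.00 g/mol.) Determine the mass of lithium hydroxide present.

n(HCl) = 0.02849 × 0.3631 = 0.01034 mol
Let x = n(LiOH), y = n(NaOH).
Titrant: 1x + 1y = 0.01034;  mass: 23.95x + 40.00y = 0.3597
Solving, x = 3.370 × 10^-3 mol, y = 6.975 × 10^-3 mol
mass of LiOH = 3.370 × 10^-3 × 23.95 = 0.08071 g

0.08071 g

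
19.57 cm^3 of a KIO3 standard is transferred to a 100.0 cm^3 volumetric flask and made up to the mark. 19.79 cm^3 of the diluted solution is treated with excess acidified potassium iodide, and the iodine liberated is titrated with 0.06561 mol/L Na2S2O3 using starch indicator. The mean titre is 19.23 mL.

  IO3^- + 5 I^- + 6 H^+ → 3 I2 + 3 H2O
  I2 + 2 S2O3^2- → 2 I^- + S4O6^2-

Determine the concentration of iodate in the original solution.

0.05430 mol/L

n(S2O3^2-) = 0.01923 × 0.06561 = 1.262 × 10^-3 mol
n(I2) = n(S2O3^2-)/2 = 6.308 × 10^-4 mol
From the 1:3 ratio, n(IO3^-) in the aliquot = 1/3 × 6.308 × 10^-4 = 2.103 × 10^-4 mol
[IO3^-]_dilute = 2.103 × 10^-4 / 0.01979 = 0.01063 mol/L
[IO3^-]_original = 0.01063 × 100.0/19.57 = 0.05430 mol/L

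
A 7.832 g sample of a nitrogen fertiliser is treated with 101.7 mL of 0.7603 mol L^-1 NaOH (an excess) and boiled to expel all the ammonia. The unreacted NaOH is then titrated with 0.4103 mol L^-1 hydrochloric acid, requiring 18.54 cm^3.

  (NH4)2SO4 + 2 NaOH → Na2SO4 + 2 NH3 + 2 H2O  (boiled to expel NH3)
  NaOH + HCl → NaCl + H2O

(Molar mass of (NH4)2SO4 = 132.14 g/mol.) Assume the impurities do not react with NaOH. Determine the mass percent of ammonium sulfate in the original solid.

n(NaOH) added = 0.1017 × 0.7603 = 0.07732 mol
n(HCl) used in back-titration = 0.01854 × 0.4103 = 7.607 × 10^-3 mol
n(NaOH) left over = 7.607 × 10^-3 mol (1:1 ratio)
n(NaOH) consumed by analyte = 0.07732 − 7.607 × 10^-3 = 0.06972 mol
From the 1:2 ratio, n((NH4)2SO4) = 1/2 × 0.06972 = 0.03486 mol
mass of (NH4)2SO4 = 0.03486 × 132.14 = 4.606 g
% (NH4)2SO4 = 4.606 / 7.832 × 100 = 58.81 %

58.81 %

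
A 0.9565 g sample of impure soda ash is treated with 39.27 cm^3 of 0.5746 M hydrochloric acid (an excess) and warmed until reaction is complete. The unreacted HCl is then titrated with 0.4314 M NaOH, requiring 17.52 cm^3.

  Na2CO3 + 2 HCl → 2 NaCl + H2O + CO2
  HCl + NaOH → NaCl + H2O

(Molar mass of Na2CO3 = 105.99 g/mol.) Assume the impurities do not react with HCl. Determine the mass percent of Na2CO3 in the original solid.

83.14 %

n(HCl) added = 0.03927 × 0.5746 = 0.02256 mol
n(NaOH) used in back-titration = 0.01752 × 0.4314 = 7.558 × 10^-3 mol
n(HCl) left over = 7.558 × 10^-3 mol (1:1 ratio)
n(HCl) consumed by analyte = 0.02256 − 7.558 × 10^-3 = 0.01501 mol
From the 1:2 ratio, n(Na2CO3) = 1/2 × 0.01501 = 7.503 × 10^-3 mol
mass of Na2CO3 = 7.503 × 10^-3 × 105.99 = 0.7953 g
% Na2CO3 = 0.7953 / 0.9565 × 100 = 83.14 %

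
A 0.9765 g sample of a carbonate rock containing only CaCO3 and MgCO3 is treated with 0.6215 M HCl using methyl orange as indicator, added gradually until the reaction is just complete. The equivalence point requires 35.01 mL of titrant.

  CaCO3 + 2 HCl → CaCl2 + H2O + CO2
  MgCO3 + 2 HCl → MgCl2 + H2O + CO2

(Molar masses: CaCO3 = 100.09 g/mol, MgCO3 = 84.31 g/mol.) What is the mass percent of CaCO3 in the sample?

38.49 %

n(HCl) = 0.03501 × 0.6215 = 0.02176 mol
Let x = n(CaCO3), y = n(MgCO3).
Titrant: 2x + 2y = 0.02176;  mass: 100.09x + 84.31y = 0.9765
Solving, x = 3.755 × 10^-3 mol, y = 7.124 × 10^-3 mol
mass of CaCO3 = 3.755 × 10^-3 × 100.09 = 0.3759 g
% CaCO3 = 0.3759 / 0.9765 × 100 = 38.49 %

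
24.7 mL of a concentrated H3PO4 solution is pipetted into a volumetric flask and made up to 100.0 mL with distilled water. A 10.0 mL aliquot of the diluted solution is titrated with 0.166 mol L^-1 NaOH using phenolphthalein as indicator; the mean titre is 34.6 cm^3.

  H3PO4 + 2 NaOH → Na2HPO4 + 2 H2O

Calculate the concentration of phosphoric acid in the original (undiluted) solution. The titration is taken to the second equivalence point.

n(NaOH) = 0.0346 × 0.166 = 5.74 × 10^-3 mol
From the 1:2 ratio, n(H3PO4) in the aliquot = 1/2 × 5.74 × 10^-3 = 2.87 × 10^-3 mol
[H3PO4]_dilute = 2.87 × 10^-3 / 0.0100 = 0.287 mol/L
Dilution factor = 100.0 / 24.7 = 4.049
[H3PO4]_stock = 0.287 × 4.049 = 1.16 mol/L

1.16 mol/L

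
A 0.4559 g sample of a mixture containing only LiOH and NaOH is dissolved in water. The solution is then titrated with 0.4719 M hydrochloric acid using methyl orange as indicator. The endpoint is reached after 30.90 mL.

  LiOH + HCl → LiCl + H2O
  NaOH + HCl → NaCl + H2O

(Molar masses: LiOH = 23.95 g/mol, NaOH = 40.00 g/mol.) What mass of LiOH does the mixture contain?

0.1901 g

n(HCl) = 0.03090 × 0.4719 = 0.01458 mol
Let x = n(LiOH), y = n(NaOH).
Titrant: 1x + 1y = 0.01458;  mass: 23.95x + 40.00y = 0.4559
Solving, x = 7.936 × 10^-3 mol, y = 6.646 × 10^-3 mol
mass of LiOH = 7.936 × 10^-3 × 23.95 = 0.1901 g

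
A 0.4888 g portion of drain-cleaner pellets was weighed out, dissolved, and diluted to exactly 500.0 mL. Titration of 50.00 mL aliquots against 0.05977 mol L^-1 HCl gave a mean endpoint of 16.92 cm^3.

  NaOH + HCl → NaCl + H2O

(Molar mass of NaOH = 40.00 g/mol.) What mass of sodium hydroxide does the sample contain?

0.4045 g

n(HCl) per titration = 0.01692 × 0.05977 = 1.011 × 10^-3 mol
n(NaOH) in each aliquot = 1.011 × 10^-3 mol (1:1 ratio)
n(NaOH) in the whole flask = 1.011 × 10^-3 × 500.0/50.00 = 0.01011 mol
mass of NaOH = 0.01011 × 40.00 = 0.4045 g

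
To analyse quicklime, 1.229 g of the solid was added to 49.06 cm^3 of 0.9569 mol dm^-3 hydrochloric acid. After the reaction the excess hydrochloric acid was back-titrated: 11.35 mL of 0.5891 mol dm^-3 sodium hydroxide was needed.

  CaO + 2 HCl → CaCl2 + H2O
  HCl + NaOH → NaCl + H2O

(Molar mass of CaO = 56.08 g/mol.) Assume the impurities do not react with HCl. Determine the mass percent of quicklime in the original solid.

n(HCl) added = 0.04906 × 0.9569 = 0.04695 mol
n(NaOH) used in back-titration = 0.01135 × 0.5891 = 6.686 × 10^-3 mol
n(HCl) left over = 6.686 × 10^-3 mol (1:1 ratio)
n(HCl) consumed by analyte = 0.04695 − 6.686 × 10^-3 = 0.04026 mol
From the 1:2 ratio, n(CaO) = 1/2 × 0.04026 = 0.02013 mol
mass of CaO = 0.02013 × 56.08 = 1.129 g
% CaO = 1.129 / 1.229 × 100 = 91.85 %

91.85 %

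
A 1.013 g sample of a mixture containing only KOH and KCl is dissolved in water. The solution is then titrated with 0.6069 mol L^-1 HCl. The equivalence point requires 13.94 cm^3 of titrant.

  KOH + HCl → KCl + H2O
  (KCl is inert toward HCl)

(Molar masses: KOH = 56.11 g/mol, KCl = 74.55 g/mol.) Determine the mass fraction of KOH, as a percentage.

46.86 %

n(HCl) = 0.01394 × 0.6069 = 8.460 × 10^-3 mol
Let x = n(KOH), y = n(KCl).
Titrant: 1x = 8.460 × 10^-3;  mass: 56.11x + 74.55y = 1.013
Solving, x = 8.460 × 10^-3 mol, y = 7.221 × 10^-3 mol
mass of KOH = 8.460 × 10^-3 × 56.11 = 0.4747 g
% KOH = 0.4747 / 1.013 × 100 = 46.86 %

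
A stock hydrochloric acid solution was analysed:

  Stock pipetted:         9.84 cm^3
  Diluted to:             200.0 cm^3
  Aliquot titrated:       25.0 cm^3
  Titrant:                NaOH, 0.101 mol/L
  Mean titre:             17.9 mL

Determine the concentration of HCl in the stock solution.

HCl + NaOH → NaCl + H2O
n(NaOH) = 0.0179 × 0.101 = 1.81 × 10^-3 mol
n(HCl) in the aliquot = 1.81 × 10^-3 mol (1:1 ratio)
[HCl]_dilute = 1.81 × 10^-3 / 0.0250 = 0.0723 mol/L
Dilution factor = 200.0 / 9.84 = 20.33
[HCl]_stock = 0.0723 × 20.33 = 1.47 mol/L

1.47 mol/L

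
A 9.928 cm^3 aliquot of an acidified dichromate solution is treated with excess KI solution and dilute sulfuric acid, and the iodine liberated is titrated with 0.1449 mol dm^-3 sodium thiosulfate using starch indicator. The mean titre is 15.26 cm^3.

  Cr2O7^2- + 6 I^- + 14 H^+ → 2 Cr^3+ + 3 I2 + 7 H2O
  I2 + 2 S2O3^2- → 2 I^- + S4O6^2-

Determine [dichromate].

0.03712 mol/L

n(S2O3^2-) = 0.01526 × 0.1449 = 2.211 × 10^-3 mol
n(I2) = n(S2O3^2-)/2 = 1.106 × 10^-3 mol
From the 1:3 ratio, n(Cr2O7^2-) in the aliquot = 1/3 × 1.106 × 10^-3 = 3.685 × 10^-4 mol
[Cr2O7^2-] = 3.685 × 10^-4 / 0.009928 = 0.03712 mol/L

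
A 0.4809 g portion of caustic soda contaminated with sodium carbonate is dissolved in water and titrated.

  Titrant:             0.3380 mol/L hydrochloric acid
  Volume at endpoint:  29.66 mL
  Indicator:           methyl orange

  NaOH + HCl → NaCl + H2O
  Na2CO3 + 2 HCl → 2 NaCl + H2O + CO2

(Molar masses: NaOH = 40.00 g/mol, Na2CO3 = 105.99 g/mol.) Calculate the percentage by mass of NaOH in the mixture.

n(HCl) = 0.02966 × 0.3380 = 0.01003 mol
Let x = n(NaOH), y = n(Na2CO3).
Titrant: 1x + 2y = 0.01003;  mass: 40.00x + 105.99y = 0.4809
Solving, x = 3.877 × 10^-3 mol, y = 3.074 × 10^-3 mol
mass of NaOH = 3.877 × 10^-3 × 40.00 = 0.1551 g
% NaOH = 0.1551 / 0.4809 × 100 = 32.25 %

32.25 %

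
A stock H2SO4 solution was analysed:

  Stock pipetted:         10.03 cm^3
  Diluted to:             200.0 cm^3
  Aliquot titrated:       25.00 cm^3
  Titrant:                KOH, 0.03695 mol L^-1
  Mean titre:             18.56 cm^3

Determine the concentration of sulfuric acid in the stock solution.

0.2735 mol/L

H2SO4 + 2 KOH → K2SO4 + 2 H2O
n(KOH) = 0.01856 × 0.03695 = 6.858 × 10^-4 mol
From the 1:2 ratio, n(H2SO4) in the aliquot = 1/2 × 6.858 × 10^-4 = 3.429 × 10^-4 mol
[H2SO4]_dilute = 3.429 × 10^-4 / 0.02500 = 0.01372 mol/L
Dilution factor = 200.0 / 10.03 = 19.94
[H2SO4]_stock = 0.01372 × 19.94 = 0.2735 mol/L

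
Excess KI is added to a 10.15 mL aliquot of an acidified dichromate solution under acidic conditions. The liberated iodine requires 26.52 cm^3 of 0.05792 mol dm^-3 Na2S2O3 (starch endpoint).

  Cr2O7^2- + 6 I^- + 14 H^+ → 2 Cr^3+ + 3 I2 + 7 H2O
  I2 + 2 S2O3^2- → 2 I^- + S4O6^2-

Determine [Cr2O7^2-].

n(S2O3^2-) = 0.02652 × 0.05792 = 1.536 × 10^-3 mol
n(I2) = n(S2O3^2-)/2 = 7.680 × 10^-4 mol
From the 1:3 ratio, n(Cr2O7^2-) in the aliquot = 1/3 × 7.680 × 10^-4 = 2.560 × 10^-4 mol
[Cr2O7^2-] = 2.560 × 10^-4 / 0.01015 = 0.02522 mol/L

0.02522 mol/L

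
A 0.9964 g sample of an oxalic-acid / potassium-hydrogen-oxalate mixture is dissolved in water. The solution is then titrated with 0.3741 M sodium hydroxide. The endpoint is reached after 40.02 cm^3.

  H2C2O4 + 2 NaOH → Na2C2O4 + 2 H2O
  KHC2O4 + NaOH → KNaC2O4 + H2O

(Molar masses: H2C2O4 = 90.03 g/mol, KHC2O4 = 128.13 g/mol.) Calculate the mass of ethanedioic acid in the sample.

0.4993 g

n(NaOH) = 0.04002 × 0.3741 = 0.01497 mol
Let x = n(H2C2O4), y = n(KHC2O4).
Titrant: 2x + 1y = 0.01497;  mass: 90.03x + 128.13y = 0.9964
Solving, x = 5.546 × 10^-3 mol, y = 3.880 × 10^-3 mol
mass of H2C2O4 = 5.546 × 10^-3 × 90.03 = 0.4993 g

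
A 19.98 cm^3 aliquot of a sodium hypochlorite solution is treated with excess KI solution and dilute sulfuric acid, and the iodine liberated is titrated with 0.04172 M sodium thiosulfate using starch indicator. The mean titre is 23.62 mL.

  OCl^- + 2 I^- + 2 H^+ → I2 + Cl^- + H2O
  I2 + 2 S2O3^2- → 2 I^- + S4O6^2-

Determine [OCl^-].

n(S2O3^2-) = 0.02362 × 0.04172 = 9.854 × 10^-4 mol
n(I2) = n(S2O3^2-)/2 = 4.927 × 10^-4 mol
n(OCl^-) in the aliquot = 4.927 × 10^-4 mol (1:1 ratio)
[OCl^-] = 4.927 × 10^-4 / 0.01998 = 0.02466 mol/L

0.02466 M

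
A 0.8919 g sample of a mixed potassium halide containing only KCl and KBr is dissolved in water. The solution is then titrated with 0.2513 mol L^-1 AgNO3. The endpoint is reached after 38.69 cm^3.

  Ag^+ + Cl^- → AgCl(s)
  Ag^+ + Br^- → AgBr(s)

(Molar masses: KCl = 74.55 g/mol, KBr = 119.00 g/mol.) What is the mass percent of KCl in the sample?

49.85 %

n(AgNO3) = 0.03869 × 0.2513 = 9.723 × 10^-3 mol
Let x = n(KCl), y = n(KBr).
Titrant: 1x + 1y = 9.723 × 10^-3;  mass: 74.55x + 119.00y = 0.8919
Solving, x = 5.964 × 10^-3 mol, y = 3.759 × 10^-3 mol
mass of KCl = 5.964 × 10^-3 × 74.55 = 0.4446 g
% KCl = 0.4446 / 0.8919 × 100 = 49.85 %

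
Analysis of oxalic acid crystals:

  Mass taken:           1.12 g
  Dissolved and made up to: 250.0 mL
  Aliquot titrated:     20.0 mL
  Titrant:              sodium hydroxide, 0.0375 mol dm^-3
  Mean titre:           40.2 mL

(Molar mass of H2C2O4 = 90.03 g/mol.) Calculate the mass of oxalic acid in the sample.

H2C2O4 + 2 NaOH → Na2C2O4 + 2 H2O
n(NaOH) per titration = 0.0402 × 0.0375 = 1.51 × 10^-3 mol
From the 1:2 ratio, n(H2C2O4) in each aliquot = 1/2 × 1.51 × 10^-3 = 7.54 × 10^-4 mol
n(H2C2O4) in the whole flask = 7.54 × 10^-4 × 250.0/20.0 = 9.42 × 10^-3 mol
mass of H2C2O4 = 9.42 × 10^-3 × 90.03 = 0.848 g

0.848 g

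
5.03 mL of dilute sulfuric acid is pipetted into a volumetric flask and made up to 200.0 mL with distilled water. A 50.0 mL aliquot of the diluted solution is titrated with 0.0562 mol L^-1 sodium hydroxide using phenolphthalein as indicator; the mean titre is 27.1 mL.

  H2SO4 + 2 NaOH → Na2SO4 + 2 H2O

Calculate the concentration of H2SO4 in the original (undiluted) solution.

n(NaOH) = 0.0271 × 0.0562 = 1.52 × 10^-3 mol
From the 1:2 ratio, n(H2SO4) in the aliquot = 1/2 × 1.52 × 10^-3 = 7.62 × 10^-4 mol
[H2SO4]_dilute = 7.62 × 10^-4 / 0.0500 = 0.0152 mol/L
Dilution factor = 200.0 / 5.03 = 39.76
[H2SO4]_stock = 0.0152 × 39.76 = 0.606 mol/L

0.606 mol/L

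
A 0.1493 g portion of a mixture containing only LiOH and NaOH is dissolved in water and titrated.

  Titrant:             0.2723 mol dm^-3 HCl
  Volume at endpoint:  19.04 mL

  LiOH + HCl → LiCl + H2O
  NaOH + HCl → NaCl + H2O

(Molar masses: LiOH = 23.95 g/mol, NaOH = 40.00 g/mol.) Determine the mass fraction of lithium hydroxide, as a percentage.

n(HCl) = 0.01904 × 0.2723 = 5.185 × 10^-3 mol
Let x = n(LiOH), y = n(NaOH).
Titrant: 1x + 1y = 5.185 × 10^-3;  mass: 23.95x + 40.00y = 0.1493
Solving, x = 3.619 × 10^-3 mol, y = 1.566 × 10^-3 mol
mass of LiOH = 3.619 × 10^-3 × 23.95 = 0.08667 g
% LiOH = 0.08667 / 0.1493 × 100 = 58.05 %

58.05 %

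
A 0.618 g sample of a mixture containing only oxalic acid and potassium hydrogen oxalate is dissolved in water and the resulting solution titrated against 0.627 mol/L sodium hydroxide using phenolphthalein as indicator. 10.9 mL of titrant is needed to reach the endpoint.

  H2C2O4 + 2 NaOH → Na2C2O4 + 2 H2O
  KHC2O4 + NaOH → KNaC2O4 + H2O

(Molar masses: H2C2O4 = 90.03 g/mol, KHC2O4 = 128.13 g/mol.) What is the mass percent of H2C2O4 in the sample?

n(NaOH) = 0.0109 × 0.627 = 6.83 × 10^-3 mol
Let x = n(H2C2O4), y = n(KHC2O4).
Titrant: 2x + 1y = 6.83 × 10^-3;  mass: 90.03x + 128.13y = 0.618
Solving, x = 1.55 × 10^-3 mol, y = 3.73 × 10^-3 mol
mass of H2C2O4 = 1.55 × 10^-3 × 90.03 = 0.140 g
% H2C2O4 = 0.140 / 0.618 × 100 = 22.6 %

22.6 %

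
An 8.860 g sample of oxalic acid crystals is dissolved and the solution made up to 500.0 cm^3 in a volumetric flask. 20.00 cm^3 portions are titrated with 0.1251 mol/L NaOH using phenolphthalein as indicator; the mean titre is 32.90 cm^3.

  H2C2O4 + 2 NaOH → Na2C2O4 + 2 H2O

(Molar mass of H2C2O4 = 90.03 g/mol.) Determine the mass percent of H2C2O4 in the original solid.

n(NaOH) per titration = 0.03290 × 0.1251 = 4.116 × 10^-3 mol
From the 1:2 ratio, n(H2C2O4) in each aliquot = 1/2 × 4.116 × 10^-3 = 2.058 × 10^-3 mol
n(H2C2O4) in the whole flask = 2.058 × 10^-3 × 500.0/20.00 = 0.05145 mol
mass of H2C2O4 = 0.05145 × 90.03 = 4.632 g
% H2C2O4 = 4.632 / 8.860 × 100 = 52.28 %

52.28 %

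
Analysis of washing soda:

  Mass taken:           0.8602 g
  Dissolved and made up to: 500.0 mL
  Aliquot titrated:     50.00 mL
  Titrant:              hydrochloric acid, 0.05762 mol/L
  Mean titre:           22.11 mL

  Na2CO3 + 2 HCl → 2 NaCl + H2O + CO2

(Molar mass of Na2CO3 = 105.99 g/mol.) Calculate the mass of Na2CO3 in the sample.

0.6751 g

n(HCl) per titration = 0.02211 × 0.05762 = 1.274 × 10^-3 mol
From the 1:2 ratio, n(Na2CO3) in each aliquot = 1/2 × 1.274 × 10^-3 = 6.370 × 10^-4 mol
n(Na2CO3) in the whole flask = 6.370 × 10^-4 × 500.0/50.00 = 6.370 × 10^-3 mol
mass of Na2CO3 = 6.370 × 10^-3 × 105.99 = 0.6751 g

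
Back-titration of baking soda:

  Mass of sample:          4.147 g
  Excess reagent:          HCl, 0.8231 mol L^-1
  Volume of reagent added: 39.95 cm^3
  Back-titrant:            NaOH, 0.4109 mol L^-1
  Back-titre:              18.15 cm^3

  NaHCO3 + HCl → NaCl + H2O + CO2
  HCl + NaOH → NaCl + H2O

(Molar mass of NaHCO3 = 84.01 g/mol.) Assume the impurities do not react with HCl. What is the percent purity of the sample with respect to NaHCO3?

51.51 %

n(HCl) added = 0.03995 × 0.8231 = 0.03288 mol
n(NaOH) used in back-titration = 0.01815 × 0.4109 = 7.458 × 10^-3 mol
n(HCl) left over = 7.458 × 10^-3 mol (1:1 ratio)
n(HCl) consumed by analyte = 0.03288 − 7.458 × 10^-3 = 0.02543 mol
n(NaHCO3) = 0.02543 mol (1:1 ratio)
mass of NaHCO3 = 0.02543 × 84.01 = 2.136 g
% NaHCO3 = 2.136 / 4.147 × 100 = 51.51 %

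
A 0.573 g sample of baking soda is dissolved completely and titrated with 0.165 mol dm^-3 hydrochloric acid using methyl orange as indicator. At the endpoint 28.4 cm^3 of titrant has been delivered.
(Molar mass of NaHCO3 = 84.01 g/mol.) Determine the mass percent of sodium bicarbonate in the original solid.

68.7 %

NaHCO3 + HCl → NaCl + H2O + CO2
n(HCl) = 0.0284 L × 0.165 mol/L = 4.69 × 10^-3 mol
n(NaHCO3) = 4.69 × 10^-3 mol (1:1 ratio)
mass of NaHCO3 = 4.69 × 10^-3 × 84.01 g/mol = 0.394 g
% NaHCO3 = 0.394 / 0.573 × 100 = 68.7 %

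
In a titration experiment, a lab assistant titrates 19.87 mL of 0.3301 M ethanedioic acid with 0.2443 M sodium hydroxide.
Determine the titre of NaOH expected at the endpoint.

53.70 mL

H2C2O4 + 2 NaOH → Na2C2O4 + 2 H2O
n(H2C2O4) = 0.01987 L × 0.3301 mol/L = 6.559 × 10^-3 mol
From the 2:1 stoichiometry, n(NaOH) = 2/1 × 6.559 × 10^-3 = 0.01312 mol
V(NaOH) = 0.01312 mol / 0.2443 mol/L = 0.05370 L = 53.70 mL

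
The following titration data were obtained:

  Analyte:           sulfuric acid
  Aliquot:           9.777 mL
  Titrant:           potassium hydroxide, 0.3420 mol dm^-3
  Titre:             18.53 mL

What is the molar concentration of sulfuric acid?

H2SO4 + 2 KOH → K2SO4 + 2 H2O
n(KOH) = 0.01853 L × 0.3420 mol/L = 6.337 × 10^-3 mol
From the 1:2 mole ratio, n(H2SO4) = 1/2 × 6.337 × 10^-3 = 3.169 × 10^-3 mol
[H2SO4] = 3.169 × 10^-3 mol / 0.009777 L = 0.3241 mol/L

0.3241 mol/L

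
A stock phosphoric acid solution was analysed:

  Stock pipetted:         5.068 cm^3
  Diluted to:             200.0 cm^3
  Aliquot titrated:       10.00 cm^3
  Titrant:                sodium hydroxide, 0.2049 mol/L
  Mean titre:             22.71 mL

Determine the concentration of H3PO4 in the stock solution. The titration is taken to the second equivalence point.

H3PO4 + 2 NaOH → Na2HPO4 + 2 H2O
n(NaOH) = 0.02271 × 0.2049 = 4.653 × 10^-3 mol
From the 1:2 ratio, n(H3PO4) in the aliquot = 1/2 × 4.653 × 10^-3 = 2.327 × 10^-3 mol
[H3PO4]_dilute = 2.327 × 10^-3 / 0.01000 = 0.2327 mol/L
Dilution factor = 200.0 / 5.068 = 39.46
[H3PO4]_stock = 0.2327 × 39.46 = 9.182 mol/L

9.182 mol/L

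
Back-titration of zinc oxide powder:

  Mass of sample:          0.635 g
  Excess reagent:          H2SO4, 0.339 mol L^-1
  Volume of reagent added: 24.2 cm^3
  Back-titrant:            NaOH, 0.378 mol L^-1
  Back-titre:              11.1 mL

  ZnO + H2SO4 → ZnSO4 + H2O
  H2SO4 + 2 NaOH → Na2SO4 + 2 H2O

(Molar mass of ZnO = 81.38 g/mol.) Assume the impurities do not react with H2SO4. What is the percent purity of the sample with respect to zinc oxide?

78.3 %

n(H2SO4) added = 0.0242 × 0.339 = 8.20 × 10^-3 mol
n(NaOH) used in back-titration = 0.0111 × 0.378 = 4.20 × 10^-3 mol
From the 1:2 ratio, n(H2SO4) left over = 1/2 × 4.20 × 10^-3 = 2.10 × 10^-3 mol
n(H2SO4) consumed by analyte = 8.20 × 10^-3 − 2.10 × 10^-3 = 6.11 × 10^-3 mol
n(ZnO) = 6.11 × 10^-3 mol (1:1 ratio)
mass of ZnO = 6.11 × 10^-3 × 81.38 = 0.497 g
% ZnO = 0.497 / 0.635 × 100 = 78.3 %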